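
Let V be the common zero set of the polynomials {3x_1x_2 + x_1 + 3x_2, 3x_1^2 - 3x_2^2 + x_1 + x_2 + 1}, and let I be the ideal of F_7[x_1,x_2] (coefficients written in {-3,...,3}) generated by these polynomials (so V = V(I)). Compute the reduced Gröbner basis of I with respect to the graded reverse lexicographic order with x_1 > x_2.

f_1 = 3x_1x_2 + x_1 + 3x_2, LT = x_1x_2.
f_2 = 3x_1^2 - 3x_2^2 + x_1 + x_2 + 1, LT = x_1^2.

S(f_1,f_2): lcm = x_1^2x_2. S = x_2^3 - 2x_1^2 + 3x_1x_2 + 2x_2^2 + 2x_2.
  leading term x_2^3: no divisor's leading term divides it; move x_2^3 to the remainder.
  leading term x_1^2: subtract (-3)·f_2 from -2x_1^2 + 3x_1x_2 + 2x_2^2 + 2x_2 → 3x_1x_2 + 3x_1 - 2x_2 + 3
  leading term x_1x_2: subtract (1)·f_1 from 3x_1x_2 + 3x_1 - 2x_2 + 3 → 2x_1 + 2x_2 + 3
  leading term x_1: no divisor's leading term divides it; move 2x_1 to the remainder.
  leading term x_2: no divisor's leading term divides it; move 2x_2 to the remainder.
  leading term 1: no divisor's leading term divides it; move 3 to the remainder.
  remainder x_2^3 + 2x_1 + 2x_2 + 3 ≠ 0; add g_3 = x_2^3 + 2x_1 + 2x_2 + 3 to the basis.

S(f_1,g_3): lcm = x_1x_2^3. S = -2x_1x_2^2 + x_2^3 - 2x_1^2 - 2x_1x_2 - 3x_1.
  leading term x_1x_2^2: subtract (-3x_2)·f_1 from -2x_1x_2^2 + x_2^3 - 2x_1^2 - 2x_1x_2 - 3x_1 → x_2^3 - 2x_1^2 + x_1x_2 + 2x_2^2 - 3x_1
  leading term x_2^3: subtract (1)·g_3 from x_2^3 - 2x_1^2 + x_1x_2 + 2x_2^2 - 3x_1 → -2x_1^2 + x_1x_2 + 2x_2^2 + 2x_1 - 2x_2 - 3
  leading term x_1^2: subtract (-3)·f_2 from -2x_1^2 + x_1x_2 + 2x_2^2 + 2x_1 - 2x_2 - 3 → x_1x_2 - 2x_1 + x_2
  leading term x_1x_2: subtract (-2)·f_1 from x_1x_2 - 2x_1 + x_2 → 0
  remainder 0.

S(f_2,g_3): leading monomials are coprime, so the S-polynomial reduces to 0 (Buchberger's first criterion).
Every S-polynomial of the final basis reduces to 0, so we have a Gröbner basis.

G = {x_2^3 + 2x_1 + 2x_2 + 3, x_1^2 - x_2^2 - 2x_1 - 2x_2 - 2, x_1x_2 - 2x_1 + x_2}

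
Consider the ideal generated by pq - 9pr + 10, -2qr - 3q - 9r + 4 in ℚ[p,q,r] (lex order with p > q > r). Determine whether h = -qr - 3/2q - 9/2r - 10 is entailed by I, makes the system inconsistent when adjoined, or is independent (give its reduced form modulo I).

Adjoining -qr - 3/2q - 9/2r - 10 makes the ideal the whole ring: the system is inconsistent.

First compute the reduced Gröbner basis of I by Buchberger's algorithm.
f_1 = pq - 9pr + 10, LT = pq.
f_2 = -2qr - 3q - 9r + 4, LT = qr.

S(f_1,f_2): lcm = pqr. S = -3/2pq - 9pr² - 9/2pr + 2p + 10r.
  reduce S modulo (f_1, f_2):
  remainder -9pr² - 18pr + 2p + 10r + 15 ≠ 0; add k_3 = -9pr² - 18pr + 2p + 10r + 15 to the basis.

The other S-polynomials (S(f_1,k_3), S(f_2,k_3)) all reduce to 0 modulo the current basis, so we have a Gröbner basis.
Inter-reduce: drop elements whose leading term is divisible by another's, tail-reduce, and make monic.
Reduced Gröbner basis: {pq - 9pr + 10, pr² + 2pr - 2/9p - 10/9r - 5/3, qr + 3/2q + 9/2r - 2}.
Label its elements g_1 = pq - 9pr + 10, g_2 = pr² + 2pr - 2/9p - 10/9r - 5/3, g_3 = qr + 3/2q + 9/2r - 2.

Reduce h = -qr - 3/2q - 9/2r - 10 modulo G:
  leading term qr: subtract (-1)·g_3 from -qr - 3/2q - 9/2r - 10 → -12
  leading term 1: no divisor's leading term divides it; move -12 to the remainder.
  normal form = -12.
The normal form is nonzero, so h ∉ I. Since h minus its normal form lies in I, I + (h) = I + (n) where n = -12; decide whether this ideal is the whole ring.
Here n = -12 is a nonzero constant, hence a unit: 1 ∈ I + (h), the Gröbner basis of I + (h) is {1}, and the enlarged system has no common solution — adjoining h is inconsistent.

Ideal membership is decidable via reduction modulo a Gröbner basis.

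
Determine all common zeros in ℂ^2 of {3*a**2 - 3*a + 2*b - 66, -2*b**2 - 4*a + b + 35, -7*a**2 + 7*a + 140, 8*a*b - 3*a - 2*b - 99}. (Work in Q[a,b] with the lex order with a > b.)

{(5, 3)}

Compute a lex Gröbner basis by Buchberger's algorithm.
f_1 = 3*a**2 - 3*a + 2*b - 66, LT = a**2.
f_2 = -4*a - 2*b**2 + b + 35, LT = a.
f_3 = -7*a**2 + 7*a + 140, LT = a**2.
f_4 = 8*a*b - 3*a - 2*b - 99, LT = a*b.

S(f_1,f_2): lcm = a**2. S = -1/2*a*b**2 + 1/4*a*b + 31/4*a + 2/3*b - 22.
  reduce S modulo (f_1, f_2, f_3, f_4):
  remainder 1/4*b**4 - 1/4*b**3 - 131/16*b**2 + 115/24*b + 733/16 ≠ 0; add h_5 = 1/4*b**4 - 1/4*b**3 - 131/16*b**2 + 115/24*b + 733/16 to the basis.

S(f_1,f_3): lcm = a**2. S = 2/3*b - 2.
  reduce S modulo (f_1, f_2, f_3, f_4, h_5):
  remainder 2/3*b - 2 ≠ 0; add h_6 = 2/3*b - 2 to the basis.

The other S-polynomials (S(f_1,f_4), S(f_2,f_3), S(f_2,f_4), S(f_3,f_4), S(f_1,h_5), S(f_2,h_5), S(f_3,h_5), S(f_4,h_5), S(f_1,h_6), S(f_2,h_6), S(f_3,h_6), S(f_4,h_6), S(h_5,h_6)) all reduce to 0 modulo the current basis, so we have a Gröbner basis.
Inter-reduce: drop elements whose leading term is divisible by another's, tail-reduce, and make monic.
Reduced Gröbner basis: {a - 5, b - 3}.

Elimination: the polynomial b - 3 lies in the elimination ideal for b, so b ∈ {3}. For each such b, the remaining basis elements (now univariate) give the rest of the solution.
  b = 3: the earlier basis element becomes a - 5 = 0, giving a = 5 — point (5, 3).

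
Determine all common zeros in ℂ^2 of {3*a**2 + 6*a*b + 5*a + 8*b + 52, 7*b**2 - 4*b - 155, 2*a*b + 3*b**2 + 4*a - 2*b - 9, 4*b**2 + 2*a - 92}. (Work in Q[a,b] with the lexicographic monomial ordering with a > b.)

{(-4, 5)}

Compute a lex Gröbner basis by Buchberger's algorithm.
f_1 = 3*a**2 + 6*a*b + 5*a + 8*b + 52, LT = a**2.
f_2 = 7*b**2 - 4*b - 155, LT = b**2.
f_3 = 2*a*b + 4*a + 3*b**2 - 2*b - 9, LT = a*b.
f_4 = 2*a + 4*b**2 - 92, LT = a.

S(f_1,f_2): leading monomials are coprime, so the S-polynomial reduces to 0 (Buchberger's first criterion).
S(f_1,f_3): lcm = a**2*b. S = -2*a**2 + 1/2*a*b**2 + 8/3*a*b + 9/2*a + 8/3*b**2 + 52/3*b.
  leading term a**2: subtract (-2/3)·f_1 from -2*a**2 + 1/2*a*b**2 + 8/3*a*b + 9/2*a + 8/3*b**2 + 52/3*b → 1/2*a*b**2 + 20/3*a*b + 47/6*a + 8/3*b**2 + 68/3*b + 104/3
  leading term a*b**2: subtract (1/14*a)·f_2 from 1/2*a*b**2 + 20/3*a*b + 47/6*a + 8/3*b**2 + 68/3*b + 104/3 → 146/21*a*b + 397/21*a + 8/3*b**2 + 68/3*b + 104/3
  leading term a*b: subtract (73/21)·f_3 from 146/21*a*b + 397/21*a + 8/3*b**2 + 68/3*b + 104/3 → 5*a - 163/21*b**2 + 622/21*b + 1385/21
  leading term a: subtract (5/2)·f_4 from 5*a - 163/21*b**2 + 622/21*b + 1385/21 → -373/21*b**2 + 622/21*b + 6215/21
  leading term b**2: subtract (-373/147)·f_2 from -373/21*b**2 + 622/21*b + 6215/21 → 954/49*b - 4770/49
  leading term b: no divisor's leading term divides it; move 954/49*b to the remainder.
  leading term 1: no divisor's leading term divides it; move -4770/49 to the remainder.
  remainder 954/49*b - 4770/49 ≠ 0; add h_5 = 954/49*b - 4770/49 to the basis.

S(f_1,f_4): lcm = a**2. S = -2*a*b**2 + 2*a*b + 143/3*a + 8/3*b + 52/3.
  leading term a*b**2: subtract (-2/7*a)·f_2 from -2*a*b**2 + 2*a*b + 143/3*a + 8/3*b + 52/3 → 6/7*a*b + 71/21*a + 8/3*b + 52/3
  leading term a*b: subtract (3/7)·f_3 from 6/7*a*b + 71/21*a + 8/3*b + 52/3 → 5/3*a - 9/7*b**2 + 74/21*b + 445/21
  leading term a: subtract (5/6)·f_4 from 5/3*a - 9/7*b**2 + 74/21*b + 445/21 → -97/21*b**2 + 74/21*b + 685/7
  leading term b**2: subtract (-97/147)·f_2 from -97/21*b**2 + 74/21*b + 685/7 → 130/147*b - 650/147
  leading term b: subtract (65/1431)·h_5 from 130/147*b - 650/147 → 0
  remainder 0.

S(f_2,f_3): lcm = a*b**2. S = -18/7*a*b - 155/7*a - 3/2*b**3 + b**2 + 9/2*b.
  leading term a*b: subtract (-9/7)·f_3 from -18/7*a*b - 155/7*a - 3/2*b**3 + b**2 + 9/2*b → -17*a - 3/2*b**3 + 34/7*b**2 + 27/14*b - 81/7
  leading term a: subtract (-17/2)·f_4 from -17*a - 3/2*b**3 + 34/7*b**2 + 27/14*b - 81/7 → -3/2*b**3 + 272/7*b**2 + 27/14*b - 5555/7
  leading term b**3: subtract (-3/14*b)·f_2 from -3/2*b**3 + 272/7*b**2 + 27/14*b - 5555/7 → 38*b**2 - 219/7*b - 5555/7
  leading term b**2: subtract (38/7)·f_2 from 38*b**2 - 219/7*b - 5555/7 → -67/7*b + 335/7
  leading term b: subtract (-469/954)·h_5 from -67/7*b + 335/7 → 0
  remainder 0.

S(f_2,f_4): leading monomials are coprime, so the S-polynomial reduces to 0 (Buchberger's first criterion).
S(f_3,f_4): lcm = a*b. S = 2*a - 2*b**3 + 3/2*b**2 + 45*b - 9/2.
  leading term a: subtract (1)·f_4 from 2*a - 2*b**3 + 3/2*b**2 + 45*b - 9/2 → -2*b**3 - 5/2*b**2 + 45*b + 175/2
  leading term b**3: subtract (-2/7*b)·f_2 from -2*b**3 - 5/2*b**2 + 45*b + 175/2 → -51/14*b**2 + 5/7*b + 175/2
  leading term b**2: subtract (-51/98)·f_2 from -51/14*b**2 + 5/7*b + 175/2 → -67/49*b + 335/49
  leading term b: subtract (-67/954)·h_5 from -67/49*b + 335/49 → 0
  remainder 0.

S(f_1,h_5): leading monomials are coprime, so the S-polynomial reduces to 0 (Buchberger's first criterion).
S(f_2,h_5): lcm = b**2. S = 31/7*b - 155/7.
  leading term b: subtract (217/954)·h_5 from 31/7*b - 155/7 → 0
  remainder 0.

S(f_3,h_5): lcm = a*b. S = 7*a + 3/2*b**2 - b - 9/2.
  leading term a: subtract (7/2)·f_4 from 7*a + 3/2*b**2 - b - 9/2 → -25/2*b**2 - b + 635/2
  leading term b**2: subtract (-25/14)·f_2 from -25/2*b**2 - b + 635/2 → -57/7*b + 285/7
  leading term b: subtract (-133/318)·h_5 from -57/7*b + 285/7 → 0
  remainder 0.

S(f_4,h_5): leading monomials are coprime, so the S-polynomial reduces to 0 (Buchberger's first criterion).
Every S-polynomial of the final basis reduces to 0, so we have a Gröbner basis.
Inter-reduce: drop elements whose leading term is divisible by another's, tail-reduce, and make monic.
Reduced Gröbner basis: {a + 4, b - 5}.

From the last basis element, b - 5 = 0, so b takes values in {5}. Each choice, substituted upward through the basis, yields the corresponding point(s) of the solution set.
  b = 5: the earlier basis element becomes a + 4 = 0, giving a = -4 — point (-4, 5).
Zero-dimensionality of the ideal guarantees finitely many solutions over ℂ.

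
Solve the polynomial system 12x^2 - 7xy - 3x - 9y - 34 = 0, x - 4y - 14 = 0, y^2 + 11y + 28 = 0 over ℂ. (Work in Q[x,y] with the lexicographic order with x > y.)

{(-2, -4)}

Compute a lex Gröbner basis by Buchberger's algorithm.
f_1 = 12x^2 - 7xy - 3x - 9y - 34, LT = x^2.
f_2 = x - 4y - 14, LT = x.
f_3 = y^2 + 11y + 28, LT = y^2.

S(f_1,f_2): lcm = x^2. S = 41/12xy + 55/4x - 3/4y - 17/6.
  leading term xy: subtract (41/12y)·f_2 from 41/12xy + 55/4x - 3/4y - 17/6 → 55/4x + 41/3y^2 + 565/12y - 17/6
  leading term x: subtract (55/4)·f_2 from 55/4x + 41/3y^2 + 565/12y - 17/6 → 41/3y^2 + 1225/12y + 569/3
  leading term y^2: subtract (41/3)·f_3 from 41/3y^2 + 1225/12y + 569/3 → -193/4y - 193
  leading term y: no divisor's leading term divides it; move -193/4y to the remainder.
  leading term 1: no divisor's leading term divides it; move -193 to the remainder.
  remainder -193/4y - 193 ≠ 0; add h_4 = -193/4y - 193 to the basis.

The other S-polynomials (S(f_1,f_3), S(f_2,f_3), S(f_1,h_4), S(f_2,h_4), S(f_3,h_4)) all reduce to 0 modulo the current basis, so we have a Gröbner basis.
Inter-reduce: drop elements whose leading term is divisible by another's, tail-reduce, and make monic.
Reduced Gröbner basis: {x + 2, y + 4}.

Elimination: the polynomial y + 4 lies in the elimination ideal for y, so y ∈ {-4}. For each such y, the remaining basis elements (now univariate) give the rest of the solution.
  y = -4: the earlier basis element becomes x + 2 = 0, giving x = -2 — point (-2, -4).
Each listed point satisfies every original equation (direct substitution).
A lex Gröbner basis triangularizes the system, enabling back-substitution.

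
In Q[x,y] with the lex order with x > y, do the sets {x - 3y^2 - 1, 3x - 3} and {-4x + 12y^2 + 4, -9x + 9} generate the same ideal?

Equality of ideals is decidable: compute both reduced Gröbner bases (unique for the ordering) and check whether they agree.
Buchberger on the first generating set:
f_1 = x - 3y^2 - 1, LT = x.
f_2 = 3x - 3, LT = x.

S(f_1,f_2): lcm = x. S = -3y^2.
  leading term y^2: no divisor's leading term divides it; move -3y^2 to the remainder.
  remainder -3y^2 ≠ 0; add g_3 = -3y^2 to the basis.

The other S-polynomials (S(f_1,g_3), S(f_2,g_3)) all reduce to 0 modulo the current basis, so we have a Gröbner basis.
Inter-reduce: drop elements whose leading term is divisible by another's, tail-reduce, and make monic.
Reduced Gröbner basis: {x - 1, y^2}.

Buchberger on the second generating set:
h_1 = -4x + 12y^2 + 4, LT = x.
h_2 = -9x + 9, LT = x.

S(h_1,h_2): lcm = x. S = -3y^2.
  leading term y^2: no divisor's leading term divides it; move -3y^2 to the remainder.
  remainder -3y^2 ≠ 0; add k_3 = -3y^2 to the basis.

The other S-polynomials (S(h_1,k_3), S(h_2,k_3)) all reduce to 0 modulo the current basis, so we have a Gröbner basis.
Inter-reduce: drop elements whose leading term is divisible by another's, tail-reduce, and make monic.
Reduced Gröbner basis: {x - 1, y^2}.

Same reduced basis, so the two generating sets span the same ideal.

Yes, the ideals are equal.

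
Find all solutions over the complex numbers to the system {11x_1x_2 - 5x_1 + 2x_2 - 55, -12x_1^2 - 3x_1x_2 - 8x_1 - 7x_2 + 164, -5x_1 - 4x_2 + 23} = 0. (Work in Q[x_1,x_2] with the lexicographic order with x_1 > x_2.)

Compute a lex Gröbner basis by Buchberger's algorithm.
f_1 = 11x_1x_2 - 5x_1 + 2x_2 - 55, LT = x_1x_2.
f_2 = -12x_1^2 - 3x_1x_2 - 8x_1 - 7x_2 + 164, LT = x_1^2.
f_3 = -5x_1 - 4x_2 + 23, LT = x_1.

S(f_1,f_2): lcm = x_1^2x_2. S = -5/11x_1^2 - 1/4x_1x_2^2 - 16/33x_1x_2 - 5x_1 - 7/12x_2^2 + 41/3x_2.
  reduce S modulo (f_1, f_2, f_3):
  remainder -71/132x_2^2 + 12127/726x_2 - 3782/121 ≠ 0; add h_4 = -71/132x_2^2 + 12127/726x_2 - 3782/121 to the basis.

S(f_1,f_3): lcm = x_1x_2. S = -5/11x_1 - 4/5x_2^2 + 263/55x_2 - 5.
  reduce S modulo (f_1, f_2, f_3, h_4):
  remainder -6993/355x_2 + 13986/355 ≠ 0; add h_5 = -6993/355x_2 + 13986/355 to the basis.

The other S-polynomials (S(f_2,f_3), S(f_1,h_4), S(f_2,h_4), S(f_3,h_4), S(f_1,h_5), S(f_2,h_5), S(f_3,h_5), S(h_4,h_5)) all reduce to 0 modulo the current basis, so we have a Gröbner basis.
Inter-reduce: drop elements whose leading term is divisible by another's, tail-reduce, and make monic.
Reduced Gröbner basis: {x_1 - 3, x_2 - 2}.

Elimination: the polynomial x_2 - 2 lies in the elimination ideal for x_2, so x_2 ∈ {2}. For each such x_2, the remaining basis elements (now univariate) give the rest of the solution.
  x_2 = 2: the earlier basis element becomes x_1 - 3 = 0, giving x_1 = 3 — point (3, 2).

{(3, 2)}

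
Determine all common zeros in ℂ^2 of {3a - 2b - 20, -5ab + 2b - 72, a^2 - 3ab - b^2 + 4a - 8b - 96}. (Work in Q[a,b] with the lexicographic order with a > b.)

{(4, -4)}

Compute a lex Gröbner basis by Buchberger's algorithm.
f_1 = 3a - 2b - 20, LT = a.
f_2 = -5ab + 2b - 72, LT = ab.
f_3 = a^2 - 3ab + 4a - b^2 - 8b - 96, LT = a^2.

S(f_1,f_2): lcm = ab. S = -2/3b^2 - 94/15b - 72/5.
  leading term b^2: no divisor's leading term divides it; move -2/3b^2 to the remainder.
  leading term b: no divisor's leading term divides it; move -94/15b to the remainder.
  leading term 1: no divisor's leading term divides it; move -72/5 to the remainder.
  remainder -2/3b^2 - 94/15b - 72/5 ≠ 0; add h_4 = -2/3b^2 - 94/15b - 72/5 to the basis.

S(f_1,f_3): lcm = a^2. S = 7/3ab - 32/3a + b^2 + 8b + 96.
  leading term ab: subtract (7/9b)·f_1 from 7/3ab - 32/3a + b^2 + 8b + 96 → -32/3a + 23/9b^2 + 212/9b + 96
  leading term a: subtract (-32/9)·f_1 from -32/3a + 23/9b^2 + 212/9b + 96 → 23/9b^2 + 148/9b + 224/9
  leading term b^2: subtract (-23/6)·h_4 from 23/9b^2 + 148/9b + 224/9 → -341/45b - 1364/45
  leading term b: no divisor's leading term divides it; move -341/45b to the remainder.
  leading term 1: no divisor's leading term divides it; move -1364/45 to the remainder.
  remainder -341/45b - 1364/45 ≠ 0; add h_5 = -341/45b - 1364/45 to the basis.

The other S-polynomials (S(f_2,f_3), S(f_1,h_4), S(f_2,h_4), S(f_3,h_4), S(f_1,h_5), S(f_2,h_5), S(f_3,h_5), S(h_4,h_5)) all reduce to 0 modulo the current basis, so we have a Gröbner basis.
Inter-reduce: drop elements whose leading term is divisible by another's, tail-reduce, and make monic.
Reduced Gröbner basis: {a - 4, b + 4}.

The lex basis is triangular: the last element involves only b. Solving b + 4 = 0 gives b ∈ {-4}; substituting each value into the earlier elements determines the remaining variables.
  b = -4: the earlier basis element becomes a - 4 = 0, giving a = 4 — point (4, -4).
Zero-dimensionality of the ideal guarantees finitely many solutions over ℂ.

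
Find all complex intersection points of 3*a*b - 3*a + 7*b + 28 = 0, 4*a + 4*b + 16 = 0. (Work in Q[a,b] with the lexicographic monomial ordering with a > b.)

{(0, -4), (-22/3, 10/3)}

Compute a lex Gröbner basis by Buchberger's algorithm.
f_1 = 3*a*b - 3*a + 7*b + 28, LT = a*b.
f_2 = 4*a + 4*b + 16, LT = a.

S(f_1,f_2): lcm = a*b. S = -a - b**2 - 5/3*b + 28/3.
  reduce S modulo (f_1, f_2):
  remainder -b**2 - 2/3*b + 40/3 ≠ 0; add h_3 = -b**2 - 2/3*b + 40/3 to the basis.

The other S-polynomials (S(f_1,h_3), S(f_2,h_3)) all reduce to 0 modulo the current basis, so we have a Gröbner basis.
Inter-reduce: drop elements whose leading term is divisible by another's, tail-reduce, and make monic.
Reduced Gröbner basis: {a + b + 4, b**2 + 2/3*b - 40/3}.

A lex Gröbner basis eliminates variables successively. Here b**2 + 2/3*b - 40/3 depends only on b, with roots {-4, 10/3}; lifting each root through the earlier basis elements recovers the full solutions.
  b = -4: the earlier basis element becomes a = 0, giving a = 0 — point (0, -4).
  b = 10/3: the earlier basis element becomes a + 22/3 = 0, giving a = -22/3 — point (-22/3, 10/3).
This is the nonlinear analogue of row-reducing a linear system.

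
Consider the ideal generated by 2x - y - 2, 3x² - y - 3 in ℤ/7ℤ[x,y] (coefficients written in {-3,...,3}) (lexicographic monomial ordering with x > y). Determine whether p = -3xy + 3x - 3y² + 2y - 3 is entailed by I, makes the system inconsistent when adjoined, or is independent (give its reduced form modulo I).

First compute the reduced Gröbner basis of I by Buchberger's algorithm.
f_1 = 2x - y - 2, LT = x.
f_2 = 3x² - y - 3, LT = x².

S(f_1,f_2): lcm = x². S = 3xy - x - 2y + 1.
  leading term xy: subtract (-2y)·f_1 from 3xy - x - 2y + 1 → -x - 2y² + y + 1
  leading term x: subtract (3)·f_1 from -x - 2y² + y + 1 → -2y² - 3y
  leading term y²: no divisor's leading term divides it; move -2y² to the remainder.
  leading term y: no divisor's leading term divides it; move -3y to the remainder.
  remainder -2y² - 3y ≠ 0; add h_3 = -2y² - 3y to the basis.

S(f_1,h_3): leading monomials are coprime, so the S-polynomial reduces to 0 (Buchberger's first criterion).
S(f_2,h_3): leading monomials are coprime, so the S-polynomial reduces to 0 (Buchberger's first criterion).
Every S-polynomial of the final basis reduces to 0, so we have a Gröbner basis.
Inter-reduce: drop elements whose leading term is divisible by another's, tail-reduce, and make monic.
Reduced Gröbner basis: {x + 3y - 1, y² - 2y}.
Label its elements g_1 = x + 3y - 1, g_2 = y² - 2y.

Reduce p = -3xy + 3x - 3y² + 2y - 3 modulo G:
  leading term xy: subtract (-3y)·g_1 from -3xy + 3x - 3y² + 2y - 3 → 3x - y² - y - 3
  leading term x: subtract (3)·g_1 from 3x - y² - y - 3 → -y² - 3y
  leading term y²: subtract (-1)·g_2 from -y² - 3y → 2y
  leading term y: no divisor's leading term divides it; move 2y to the remainder.
  normal form = 2y.
The normal form is nonzero, so p ∉ I. Since p minus its normal form lies in I, I + (p) = I + (r) where r = 2y; decide whether this ideal is the whole ring.
Run Buchberger on G together with r (pairs among the g_i already reduce to 0 since G is a Gröbner basis):
g_1 = x + 3y - 1, LT = x.
g_2 = y² - 2y, LT = y².
r = 2y, LT = y.

S(g_1,g_2): leading monomials are coprime, so the S-polynomial reduces to 0 (Buchberger's first criterion).
S(g_1,r): leading monomials are coprime, so the S-polynomial reduces to 0 (Buchberger's first criterion).
S(g_2,r): lcm = y². S = -2y.
  leading term y: subtract (-1)·r from -2y → 0
  remainder 0.

Every S-polynomial of the final basis reduces to 0, so we have a Gröbner basis.
Inter-reduce: drop elements whose leading term is divisible by another's, tail-reduce, and make monic.
Reduced Gröbner basis: {x - 1, y}.
The reduced Gröbner basis of I + (p) is {x - 1, y} ≠ {1}, a proper ideal, so the enlarged system stays consistent: p is independent of I, with normal form 2y.

-3xy + 3x - 3y² + 2y - 3 is independent of I; its normal form modulo I is 2y.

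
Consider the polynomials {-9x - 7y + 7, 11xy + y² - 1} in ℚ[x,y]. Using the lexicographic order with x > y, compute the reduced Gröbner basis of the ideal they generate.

G = {x + 7/9y - 7/9, y² - 77/68y + 9/68}

f_1 = -9x - 7y + 7, LT = x.
f_2 = 11xy + y² - 1, LT = xy.

S(f_1,f_2): lcm = xy. S = 68/99y² - 7/9y + 1/11.
  leading term y²: no divisor's leading term divides it; move 68/99y² to the remainder.
  leading term y: no divisor's leading term divides it; move -7/9y to the remainder.
  leading term 1: no divisor's leading term divides it; move 1/11 to the remainder.
  remainder 68/99y² - 7/9y + 1/11 ≠ 0; add g_3 = 68/99y² - 7/9y + 1/11 to the basis.

S(f_1,g_3): leading monomials are coprime, so the S-polynomial reduces to 0 (Buchberger's first criterion).
S(f_2,g_3): lcm = xy². S = 77/68xy - 9/68x + 1/11y³ - 1/11y.
  leading term xy: subtract (-77/612y)·f_1 from 77/68xy - 9/68x + 1/11y³ - 1/11y → -9/68x + 1/11y³ - 539/612y² + 5317/6732y
  leading term x: subtract (1/68)·f_1 from -9/68x + 1/11y³ - 539/612y² + 5317/6732y → 1/11y³ - 539/612y² + 3005/3366y - 7/68
  leading term y³: subtract (9/68y)·g_3 from 1/11y³ - 539/612y² + 3005/3366y - 7/68 → -7/9y² + 539/612y - 7/68
  leading term y²: subtract (-77/68)·g_3 from -7/9y² + 539/612y - 7/68 → 0
  remainder 0.

Every S-polynomial of the final basis reduces to 0, so we have a Gröbner basis.
Inter-reduce: drop elements whose leading term is divisible by another's, tail-reduce, and make monic.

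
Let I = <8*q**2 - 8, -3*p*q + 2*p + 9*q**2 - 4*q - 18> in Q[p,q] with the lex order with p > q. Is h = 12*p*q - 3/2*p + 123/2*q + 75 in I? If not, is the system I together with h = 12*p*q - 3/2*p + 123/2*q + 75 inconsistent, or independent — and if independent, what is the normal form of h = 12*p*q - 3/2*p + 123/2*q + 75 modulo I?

First compute the reduced Gröbner basis of I by Buchberger's algorithm.
f_1 = 8*q**2 - 8, LT = q**2.
f_2 = -3*p*q + 2*p + 9*q**2 - 4*q - 18, LT = p*q.

S(f_1,f_2): lcm = p*q**2. S = 2/3*p*q - p + 3*q**3 - 4/3*q**2 - 6*q.
  leading term p*q: subtract (-2/9)·f_2 from 2/3*p*q - p + 3*q**3 - 4/3*q**2 - 6*q → -5/9*p + 3*q**3 + 2/3*q**2 - 62/9*q - 4
  leading term p: no divisor's leading term divides it; move -5/9*p to the remainder.
  leading term q**3: subtract (3/8*q)·f_1 from 3*q**3 + 2/3*q**2 - 62/9*q - 4 → 2/3*q**2 - 35/9*q - 4
  leading term q**2: subtract (1/12)·f_1 from 2/3*q**2 - 35/9*q - 4 → -35/9*q - 10/3
  leading term q: no divisor's leading term divides it; move -35/9*q to the remainder.
  leading term 1: no divisor's leading term divides it; move -10/3 to the remainder.
  remainder -5/9*p - 35/9*q - 10/3 ≠ 0; add k_3 = -5/9*p - 35/9*q - 10/3 to the basis.

The other S-polynomials (S(f_1,k_3), S(f_2,k_3)) all reduce to 0 modulo the current basis, so we have a Gröbner basis.
Inter-reduce: drop elements whose leading term is divisible by another's, tail-reduce, and make monic.
Reduced Gröbner basis: {p + 7*q + 6, q**2 - 1}.
Label its elements g_1 = p + 7*q + 6, g_2 = q**2 - 1.

Reduce h = 12*p*q - 3/2*p + 123/2*q + 75 modulo G:
  leading term p*q: subtract (12*q)·g_1 from 12*p*q - 3/2*p + 123/2*q + 75 → -3/2*p - 84*q**2 - 21/2*q + 75
  leading term p: subtract (-3/2)·g_1 from -3/2*p - 84*q**2 - 21/2*q + 75 → -84*q**2 + 84
  leading term q**2: subtract (-84)·g_2 from -84*q**2 + 84 → 0
  normal form = 0.
Since the normal form is 0, h ∈ I.

Ideal membership is decidable via reduction modulo a Gröbner basis.

12*p*q - 3/2*p + 123/2*q + 75 lies in I (it reduces to 0).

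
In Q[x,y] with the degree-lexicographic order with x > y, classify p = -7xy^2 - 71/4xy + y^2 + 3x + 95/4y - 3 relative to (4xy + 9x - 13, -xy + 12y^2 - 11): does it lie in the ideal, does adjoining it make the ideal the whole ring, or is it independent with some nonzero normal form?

-7xy^2 - 71/4xy + y^2 + 3x + 95/4y - 3 is independent of I; its normal form modulo I is 117/16x + y - 133/16.

First compute the reduced Gröbner basis of I by Buchberger's algorithm.
f_1 = 4xy + 9x - 13, LT = xy.
f_2 = -xy + 12y^2 - 11, LT = xy.

S(f_1,f_2): lcm = xy. S = 12y^2 + 9/4x - 57/4.
  leading term y^2: no divisor's leading term divides it; move 12y^2 to the remainder.
  leading term x: no divisor's leading term divides it; move 9/4x to the remainder.
  leading term 1: no divisor's leading term divides it; move -57/4 to the remainder.
  remainder 12y^2 + 9/4x - 57/4 ≠ 0; add h_3 = 12y^2 + 9/4x - 57/4 to the basis.

S(f_1,h_3): lcm = xy^2. S = -3/16x^2 + 9/4xy + 19/16x - 13/4y.
  leading term x^2: no divisor's leading term divides it; move -3/16x^2 to the remainder.
  leading term xy: subtract (9/16)·f_1 from 9/4xy + 19/16x - 13/4y → -31/8x - 13/4y + 117/16
  leading term x: no divisor's leading term divides it; move -31/8x to the remainder.
  leading term y: no divisor's leading term divides it; move -13/4y to the remainder.
  leading term 1: no divisor's leading term divides it; move 117/16 to the remainder.
  remainder -3/16x^2 - 31/8x - 13/4y + 117/16 ≠ 0; add h_4 = -3/16x^2 - 31/8x - 13/4y + 117/16 to the basis.

S(f_2,h_3): lcm = xy^2. S = -12y^3 - 3/16x^2 + 19/16x + 11y.
  leading term y^3: subtract (-y)·h_3 from -12y^3 - 3/16x^2 + 19/16x + 11y → -3/16x^2 + 9/4xy + 19/16x - 13/4y
  leading term x^2: subtract (1)·h_4 from -3/16x^2 + 9/4xy + 19/16x - 13/4y → 9/4xy + 81/16x - 117/16
  leading term xy: subtract (9/16)·f_1 from 9/4xy + 81/16x - 117/16 → 0
  remainder 0.

S(f_1,h_4): lcm = x^2y. S = 9/4x^2 - 62/3xy - 52/3y^2 - 13/4x + 39y.
  leading term x^2: subtract (-12)·h_4 from 9/4x^2 - 62/3xy - 52/3y^2 - 13/4x + 39y → -62/3xy - 52/3y^2 - 199/4x + 351/4
  leading term xy: subtract (-31/6)·f_1 from -62/3xy - 52/3y^2 - 199/4x + 351/4 → -52/3y^2 - 13/4x + 247/12
  leading term y^2: subtract (-13/9)·h_3 from -52/3y^2 - 13/4x + 247/12 → 0
  remainder 0.

S(f_2,h_4): lcm = x^2y. S = -12xy^2 - 62/3xy - 52/3y^2 + 11x + 39y.
  leading term xy^2: subtract (-3y)·f_1 from -12xy^2 - 62/3xy - 52/3y^2 + 11x + 39y → 19/3xy - 52/3y^2 + 11x
  leading term xy: subtract (19/12)·f_1 from 19/3xy - 52/3y^2 + 11x → -52/3y^2 - 13/4x + 247/12
  leading term y^2: subtract (-13/9)·h_3 from -52/3y^2 - 13/4x + 247/12 → 0
  remainder 0.

S(h_3,h_4): leading monomials are coprime, so the S-polynomial reduces to 0 (Buchberger's first criterion).
Every S-polynomial of the final basis reduces to 0, so we have a Gröbner basis.
Inter-reduce: drop elements whose leading term is divisible by another's, tail-reduce, and make monic.
Reduced Gröbner basis: {x^2 + 62/3x + 52/3y - 39, xy + 9/4x - 13/4, y^2 + 3/16x - 19/16}.
Label its elements g_1 = x^2 + 62/3x + 52/3y - 39, g_2 = xy + 9/4x - 13/4, g_3 = y^2 + 3/16x - 19/16.

Reduce p = -7xy^2 - 71/4xy + y^2 + 3x + 95/4y - 3 modulo G:
  leading term xy^2: subtract (-7y)·g_2 from -7xy^2 - 71/4xy + y^2 + 3x + 95/4y - 3 → -2xy + y^2 + 3x + y - 3
  leading term xy: subtract (-2)·g_2 from -2xy + y^2 + 3x + y - 3 → y^2 + 15/2x + y - 19/2
  leading term y^2: subtract (1)·g_3 from y^2 + 15/2x + y - 19/2 → 117/16x + y - 133/16
  leading term x: no divisor's leading term divides it; move 117/16x to the remainder.
  leading term y: no divisor's leading term divides it; move y to the remainder.
  leading term 1: no divisor's leading term divides it; move -133/16 to the remainder.
  normal form = 117/16x + y - 133/16.
The normal form is nonzero, so p ∉ I. Since p minus its normal form lies in I, I + (p) = I + (r) where r = 117/16x + y - 133/16; decide whether this ideal is the whole ring.
Run Buchberger on G together with r (pairs among the g_i already reduce to 0 since G is a Gröbner basis):
g_1 = x^2 + 62/3x + 52/3y - 39, LT = x^2.
g_2 = xy + 9/4x - 13/4, LT = xy.
g_3 = y^2 + 3/16x - 19/16, LT = y^2.
r = 117/16x + y - 133/16, LT = x.

S(g_1,g_2): lcm = x^2y. S = -9/4x^2 + 62/3xy + 52/3y^2 + 13/4x - 39y.
  leading term x^2: subtract (-9/4)·g_1 from -9/4x^2 + 62/3xy + 52/3y^2 + 13/4x - 39y → 62/3xy + 52/3y^2 + 199/4x - 351/4
  leading term xy: subtract (62/3)·g_2 from 62/3xy + 52/3y^2 + 199/4x - 351/4 → 52/3y^2 + 13/4x - 247/12
  leading term y^2: subtract (52/3)·g_3 from 52/3y^2 + 13/4x - 247/12 → 0
  remainder 0.

S(g_1,g_3): leading monomials are coprime, so the S-polynomial reduces to 0 (Buchberger's first criterion).
S(g_1,r): lcm = x^2. S = -16/117xy + 2551/117x + 52/3y - 39.
  leading term xy: subtract (-16/117)·g_2 from -16/117xy + 2551/117x + 52/3y - 39 → 199/9x + 52/3y - 355/9
  leading term x: subtract (3184/1053)·r from 199/9x + 52/3y - 355/9 → 15068/1053y - 15068/1053
  leading term y: no divisor's leading term divides it; move 15068/1053y to the remainder.
  leading term 1: no divisor's leading term divides it; move -15068/1053 to the remainder.
  remainder 15068/1053y - 15068/1053 ≠ 0; add m_5 = 15068/1053y - 15068/1053 to the basis.

S(g_2,g_3): lcm = xy^2. S = -3/16x^2 + 9/4xy + 19/16x - 13/4y.
  leading term x^2: subtract (-3/16)·g_1 from -3/16x^2 + 9/4xy + 19/16x - 13/4y → 9/4xy + 81/16x - 117/16
  leading term xy: subtract (9/4)·g_2 from 9/4xy + 81/16x - 117/16 → 0
  remainder 0.

S(g_2,r): lcm = xy. S = -16/117y^2 + 9/4x + 133/117y - 13/4.
  leading term y^2: subtract (-16/117)·g_3 from -16/117y^2 + 9/4x + 133/117y - 13/4 → 355/156x + 133/117y - 1597/468
  leading term x: subtract (1420/4563)·r from 355/156x + 133/117y - 1597/468 → 3767/4563y - 3767/4563
  leading term y: subtract (3/52)·m_5 from 3767/4563y - 3767/4563 → 0
  remainder 0.

S(g_3,r): leading monomials are coprime, so the S-polynomial reduces to 0 (Buchberger's first criterion).
S(g_1,m_5): leading monomials are coprime, so the S-polynomial reduces to 0 (Buchberger's first criterion).
S(g_2,m_5): lcm = xy. S = 13/4x - 13/4.
  leading term x: subtract (4/9)·r from 13/4x - 13/4 → -4/9y + 4/9
  leading term y: subtract (-117/3767)·m_5 from -4/9y + 4/9 → 0
  remainder 0.

S(g_3,m_5): lcm = y^2. S = 3/16x + y - 19/16.
  leading term x: subtract (1/39)·r from 3/16x + y - 19/16 → 38/39y - 38/39
  leading term y: subtract (513/7534)·m_5 from 38/39y - 38/39 → 0
  remainder 0.

S(r,m_5): leading monomials are coprime, so the S-polynomial reduces to 0 (Buchberger's first criterion).
Every S-polynomial of the final basis reduces to 0, so we have a Gröbner basis.
Inter-reduce: drop elements whose leading term is divisible by another's, tail-reduce, and make monic.
Reduced Gröbner basis: {x - 1, y - 1}.
The reduced Gröbner basis of I + (p) is {x - 1, y - 1} ≠ {1}, a proper ideal, so the enlarged system stays consistent: p is independent of I, with normal form 117/16x + y - 133/16.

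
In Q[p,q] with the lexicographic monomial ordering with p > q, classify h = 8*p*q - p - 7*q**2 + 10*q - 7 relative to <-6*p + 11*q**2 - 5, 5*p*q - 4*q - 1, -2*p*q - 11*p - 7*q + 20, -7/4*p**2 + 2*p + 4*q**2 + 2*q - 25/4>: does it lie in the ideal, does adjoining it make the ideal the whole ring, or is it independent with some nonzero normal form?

First compute the reduced Gröbner basis of I by Buchberger's algorithm.
f_1 = -6*p + 11*q**2 - 5, LT = p.
f_2 = 5*p*q - 4*q - 1, LT = p*q.
f_3 = -2*p*q - 11*p - 7*q + 20, LT = p*q.
f_4 = -7/4*p**2 + 2*p + 4*q**2 + 2*q - 25/4, LT = p**2.

S(f_1,f_2): lcm = p*q. S = -11/6*q**3 + 49/30*q + 1/5.
  reduce S modulo (f_1, f_2, f_3, f_4):
  remainder -11/6*q**3 + 49/30*q + 1/5 ≠ 0; add k_5 = -11/6*q**3 + 49/30*q + 1/5 to the basis.

S(f_1,f_3): lcm = p*q. S = -11/2*p - 11/6*q**3 - 8/3*q + 10.
  reduce S modulo (f_1, f_2, f_3, f_4, k_5):
  remainder -121/12*q**2 - 43/10*q + 863/60 ≠ 0; add k_6 = -121/12*q**2 - 43/10*q + 863/60 to the basis.

S(f_1,f_4): lcm = p**2. S = -11/6*p*q**2 + 83/42*p + 16/7*q**2 + 8/7*q - 25/7.
  reduce S modulo (f_1, f_2, f_3, f_4, k_5, k_6):
  remainder -23676/21175*q + 23676/21175 ≠ 0; add k_7 = -23676/21175*q + 23676/21175 to the basis.

The other S-polynomials (S(f_2,f_3), S(f_2,f_4), S(f_3,f_4), S(f_1,k_5), S(f_2,k_5), S(f_3,k_5), S(f_4,k_5), S(f_1,k_6), S(f_2,k_6), S(f_3,k_6), S(f_4,k_6), S(k_5,k_6), S(f_1,k_7), S(f_2,k_7), S(f_3,k_7), S(f_4,k_7), S(k_5,k_7), S(k_6,k_7)) all reduce to 0 modulo the current basis, so we have a Gröbner basis.
Inter-reduce: drop elements whose leading term is divisible by another's, tail-reduce, and make monic.
Reduced Gröbner basis: {p - 1, q - 1}.
Label its elements g_1 = p - 1, g_2 = q - 1.

Reduce h = 8*p*q - p - 7*q**2 + 10*q - 7 modulo G:
  leading term p*q: subtract (8*q)·g_1 from 8*p*q - p - 7*q**2 + 10*q - 7 → -p - 7*q**2 + 18*q - 7
  leading term p: subtract (-1)·g_1 from -p - 7*q**2 + 18*q - 7 → -7*q**2 + 18*q - 8
  leading term q**2: subtract (-7*q)·g_2 from -7*q**2 + 18*q - 8 → 11*q - 8
  leading term q: subtract (11)·g_2 from 11*q - 8 → 3
  leading term 1: no divisor's leading term divides it; move 3 to the remainder.
  normal form = 3.
The normal form is nonzero, so h ∉ I. Since h minus its normal form lies in I, I + (h) = I + (r) where r = 3; decide whether this ideal is the whole ring.
Here r = 3 is a nonzero constant, hence a unit: 1 ∈ I + (h), the Gröbner basis of I + (h) is {1}, and the enlarged system has no common solution — adjoining h is inconsistent.

The remainder on division by a Gröbner basis is unique — it is the normal form.

Adjoining 8*p*q - p - 7*q**2 + 10*q - 7 makes the ideal the whole ring: the system is inconsistent.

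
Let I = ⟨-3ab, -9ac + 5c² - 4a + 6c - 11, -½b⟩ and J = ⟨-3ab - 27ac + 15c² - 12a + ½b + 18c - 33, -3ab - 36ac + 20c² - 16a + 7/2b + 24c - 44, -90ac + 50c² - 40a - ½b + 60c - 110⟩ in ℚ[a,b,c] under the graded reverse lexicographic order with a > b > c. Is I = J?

Yes, the ideals are equal.

Two ideals are equal iff their reduced Gröbner bases coincide (the reduced basis is unique for a fixed ordering).
Buchberger on the first generating set:
f_1 = -3ab, LT = ab.
f_2 = -9ac + 5c² - 4a + 6c - 11, LT = ac.
f_3 = -½b, LT = b.

The S-polynomials (S(f_1,f_2), S(f_1,f_3), S(f_2,f_3)) all reduce to 0 modulo the current basis, so we have a Gröbner basis.
Inter-reduce: drop elements whose leading term is divisible by another's, tail-reduce, and make monic.
Reduced Gröbner basis: {ac - 5/9c² + 4/9a - ⅔c + 11/9, b}.

Buchberger on the second generating set:
h_1 = -3ab - 27ac + 15c² - 12a + ½b + 18c - 33, LT = ab.
h_2 = -3ab - 36ac + 20c² - 16a + 7/2b + 24c - 44, LT = ab.
h_3 = -90ac + 50c² - 40a - ½b + 60c - 110, LT = ac.

S(h_1,h_2): lcm = ab. S = -3ac + 5/3c² - 4/3a + b + 2c - 11/3.
  reduce S modulo (h_1, h_2, h_3):
  remainder 61/60b ≠ 0; add k_4 = 61/60b to the basis.

The other S-polynomials (S(h_1,h_3), S(h_2,h_3), S(h_1,k_4), S(h_2,k_4), S(h_3,k_4)) all reduce to 0 modulo the current basis, so we have a Gröbner basis.
Inter-reduce: drop elements whose leading term is divisible by another's, tail-reduce, and make monic.
Reduced Gröbner basis: {ac - 5/9c² + 4/9a - ⅔c + 11/9, b}.

Same reduced basis, so the two generating sets span the same ideal.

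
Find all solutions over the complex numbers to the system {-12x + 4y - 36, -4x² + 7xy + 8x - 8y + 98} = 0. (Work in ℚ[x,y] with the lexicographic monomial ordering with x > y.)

{(-2, 3), (-13/17, 114/17)}

Compute a lex Gröbner basis by Buchberger's algorithm.
f_1 = -12x + 4y - 36, LT = x.
f_2 = -4x² + 7xy + 8x - 8y + 98, LT = x².

S(f_1,f_2): lcm = x². S = 17/12xy + 5x - 2y + 49/2.
  leading term xy: subtract (-17/144y)·f_1 from 17/12xy + 5x - 2y + 49/2 → 5x + 17/36y² - 25/4y + 49/2
  leading term x: subtract (-5/12)·f_1 from 5x + 17/36y² - 25/4y + 49/2 → 17/36y² - 55/12y + 19/2
  leading term y²: no divisor's leading term divides it; move 17/36y² to the remainder.
  leading term y: no divisor's leading term divides it; move -55/12y to the remainder.
  leading term 1: no divisor's leading term divides it; move 19/2 to the remainder.
  remainder 17/36y² - 55/12y + 19/2 ≠ 0; add h_3 = 17/36y² - 55/12y + 19/2 to the basis.

The other S-polynomials (S(f_1,h_3), S(f_2,h_3)) all reduce to 0 modulo the current basis, so we have a Gröbner basis.
Inter-reduce: drop elements whose leading term is divisible by another's, tail-reduce, and make monic.
Reduced Gröbner basis: {x - ⅓y + 3, y² - 165/17y + 342/17}.

The lex basis is triangular: the last element involves only y. Solving y² - 165/17y + 342/17 = 0 gives y ∈ {3, 114/17}; substituting each value into the earlier elements determines the remaining variables.
  y = 3: the earlier basis element becomes x + 2 = 0, giving x = -2 — point (-2, 3).
  y = 114/17: the earlier basis element becomes x + 13/17 = 0, giving x = -13/17 — point (-13/17, 114/17).
Substituting each solution back into the original system confirms all equations vanish.
This is the nonlinear analogue of row-reducing a linear system.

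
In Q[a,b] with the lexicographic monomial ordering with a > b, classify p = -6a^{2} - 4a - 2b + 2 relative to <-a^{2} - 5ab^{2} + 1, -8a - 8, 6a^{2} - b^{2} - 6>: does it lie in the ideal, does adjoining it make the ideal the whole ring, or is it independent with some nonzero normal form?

First compute the reduced Gröbner basis of I by Buchberger's algorithm.
f_1 = -a^{2} - 5ab^{2} + 1, LT = a^{2}.
f_2 = -8a - 8, LT = a.
f_3 = 6a^{2} - b^{2} - 6, LT = a^{2}.

S(f_1,f_2): lcm = a^{2}. S = 5ab^{2} - a - 1.
  leading term ab^{2}: subtract (-\tfrac{5}{8}b^{2})·f_2 from 5ab^{2} - a - 1 → -a - 5b^{2} - 1
  leading term a: subtract (\tfrac{1}{8})·f_2 from -a - 5b^{2} - 1 → -5b^{2}
  leading term b^{2}: no divisor's leading term divides it; move -5b^{2} to the remainder.
  remainder -5b^{2} ≠ 0; add h_4 = -5b^{2} to the basis.

The other S-polynomials (S(f_1,f_3), S(f_2,f_3), S(f_1,h_4), S(f_2,h_4), S(f_3,h_4)) all reduce to 0 modulo the current basis, so we have a Gröbner basis.
Inter-reduce: drop elements whose leading term is divisible by another's, tail-reduce, and make monic.
Reduced Gröbner basis: {a + 1, b^{2}}.
Label its elements g_1 = a + 1, g_2 = b^{2}.

Reduce p = -6a^{2} - 4a - 2b + 2 modulo G:
  leading term a^{2}: subtract (-6a)·g_1 from -6a^{2} - 4a - 2b + 2 → 2a - 2b + 2
  leading term a: subtract (2)·g_1 from 2a - 2b + 2 → -2b
  leading term b: no divisor's leading term divides it; move -2b to the remainder.
  normal form = -2b.
The normal form is nonzero, so p ∉ I. Since p minus its normal form lies in I, I + (p) = I + (r) where r = -2b; decide whether this ideal is the whole ring.
Run Buchberger on G together with r (pairs among the g_i already reduce to 0 since G is a Gröbner basis):
g_1 = a + 1, LT = a.
g_2 = b^{2}, LT = b^{2}.
r = -2b, LT = b.

The S-polynomials (S(g_1,g_2), S(g_1,r), S(g_2,r)) all reduce to 0 modulo the current basis, so we have a Gröbner basis.
Inter-reduce: drop elements whose leading term is divisible by another's, tail-reduce, and make monic.
Reduced Gröbner basis: {a + 1, b}.
The reduced Gröbner basis of I + (p) is {a + 1, b} ≠ {1}, a proper ideal, so the enlarged system stays consistent: p is independent of I, with normal form -2b.

-6a^{2} - 4a - 2b + 2 is independent of I; its normal form modulo I is -2b.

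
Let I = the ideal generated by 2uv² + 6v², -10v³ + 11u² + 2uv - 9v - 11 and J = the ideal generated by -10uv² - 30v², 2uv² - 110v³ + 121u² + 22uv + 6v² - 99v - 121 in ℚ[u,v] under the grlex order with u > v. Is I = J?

For a fixed monomial order, each ideal has a unique reduced Gröbner basis; comparing bases decides equality.
Buchberger on the first generating set:
f_1 = 2uv² + 6v², LT = uv².
f_2 = -10v³ + 11u² + 2uv - 9v - 11, LT = v³.

S(f_1,f_2): lcm = uv³. S = 11/10u³ + ⅕u²v + 3v³ - 9/10uv - 11/10u.
  reduce S modulo (f_1, f_2):
  remainder 11/10u³ + ⅕u²v + 33/10u² - 3/10uv - 11/10u - 27/10v - 33/10 ≠ 0; add g_3 = 11/10u³ + ⅕u²v + 33/10u² - 3/10uv - 11/10u - 27/10v - 33/10 to the basis.

The other S-polynomials (S(f_1,g_3), S(f_2,g_3)) all reduce to 0 modulo the current basis, so we have a Gröbner basis.
Inter-reduce: drop elements whose leading term is divisible by another's, tail-reduce, and make monic.
Reduced Gröbner basis: {u³ + 2/11u²v + 3u² - 3/11uv - u - 27/11v - 3, uv² + 3v², v³ - 11/10u² - ⅕uv + 9/10v + 11/10}.

Buchberger on the second generating set:
h_1 = -10uv² - 30v², LT = uv².
h_2 = 2uv² - 110v³ + 121u² + 22uv + 6v² - 99v - 121, LT = uv².

S(h_1,h_2): lcm = uv². S = 55v³ - 121/2u² - 11uv + 99/2v + 121/2.
  reduce S modulo (h_1, h_2):
  remainder 55v³ - 121/2u² - 11uv + 99/2v + 121/2 ≠ 0; add k_3 = 55v³ - 121/2u² - 11uv + 99/2v + 121/2 to the basis.

S(h_1,k_3): lcm = uv³. S = 11/10u³ + ⅕u²v + 3v³ - 9/10uv - 11/10u.
  reduce S modulo (h_1, h_2, k_3):
  remainder 11/10u³ + ⅕u²v + 33/10u² - 3/10uv - 11/10u - 27/10v - 33/10 ≠ 0; add k_4 = 11/10u³ + ⅕u²v + 33/10u² - 3/10uv - 11/10u - 27/10v - 33/10 to the basis.

The other S-polynomials (S(h_2,k_3), S(h_1,k_4), S(h_2,k_4), S(k_3,k_4)) all reduce to 0 modulo the current basis, so we have a Gröbner basis.
Inter-reduce: drop elements whose leading term is divisible by another's, tail-reduce, and make monic.
Reduced Gröbner basis: {u³ + 2/11u²v + 3u² - 3/11uv - u - 27/11v - 3, uv² + 3v², v³ - 11/10u² - ⅕uv + 9/10v + 11/10}.

The two bases agree; hence the ideals are identical.
The choice of monomial ordering does not affect the verdict — as long as both bases are computed under the same ordering, their equality decides ideal equality.

Yes, the ideals are equal.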